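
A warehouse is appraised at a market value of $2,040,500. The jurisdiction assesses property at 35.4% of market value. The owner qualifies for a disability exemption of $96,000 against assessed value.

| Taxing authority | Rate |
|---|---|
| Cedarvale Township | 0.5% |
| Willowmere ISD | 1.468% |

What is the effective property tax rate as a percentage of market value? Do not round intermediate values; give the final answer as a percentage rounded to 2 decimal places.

Assessed value = $2,040,500 × 0.354 = $722,337
Taxable value = $722,337 − $96,000 = $626,337
Cedarvale Township: $626,337 × 0.005 = $3,131.685
Willowmere ISD: $626,337 × 0.01468 = $9,194.62716
Total tax = $12,326.31216
Effective rate = $12,326.31216 ÷ $2,040,500 = 0.60% of market value

0.60%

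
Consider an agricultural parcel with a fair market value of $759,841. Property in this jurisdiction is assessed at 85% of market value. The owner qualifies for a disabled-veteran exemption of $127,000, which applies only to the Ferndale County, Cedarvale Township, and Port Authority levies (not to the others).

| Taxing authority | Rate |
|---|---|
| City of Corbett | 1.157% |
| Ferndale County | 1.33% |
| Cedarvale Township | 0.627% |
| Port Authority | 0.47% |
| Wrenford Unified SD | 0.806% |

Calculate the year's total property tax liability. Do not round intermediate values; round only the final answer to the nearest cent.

$25,271.18

Assessed value = $759,841 × 0.85 = $645,864.85
City of Corbett: $645,864.85 × 0.01157 = $7,472.6563145
Ferndale County: ($645,864.85 − $127,000) × 0.0133 = $518,864.85 × 0.0133 = $6,900.902505
Cedarvale Township: ($645,864.85 − $127,000) × 0.00627 = $518,864.85 × 0.00627 = $3,253.2826095
Port Authority: ($645,864.85 − $127,000) × 0.0047 = $518,864.85 × 0.0047 = $2,438.664795
Wrenford Unified SD: $645,864.85 × 0.00806 = $5,205.670691
Total = $25,271.176915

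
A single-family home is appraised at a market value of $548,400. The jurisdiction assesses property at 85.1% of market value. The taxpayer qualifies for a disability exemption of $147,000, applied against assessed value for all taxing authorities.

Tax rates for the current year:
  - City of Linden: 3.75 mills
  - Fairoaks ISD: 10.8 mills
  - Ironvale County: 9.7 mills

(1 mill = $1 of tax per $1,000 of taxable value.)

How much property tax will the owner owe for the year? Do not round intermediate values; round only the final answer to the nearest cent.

$7,752.44

Assessed value = $548,400 × 0.851 = $466,688.4
Taxable value = $466,688.4 − $147,000 = $319,688.4
City of Linden: $319,688.4 × 0.00375 = $1,198.8315
Fairoaks ISD: $319,688.4 × 0.0108 = $3,452.63472
Ironvale County: $319,688.4 × 0.0097 = $3,100.97748
Total = $1,198.8315 + $3,452.63472 + $3,100.97748 = $7,752.4437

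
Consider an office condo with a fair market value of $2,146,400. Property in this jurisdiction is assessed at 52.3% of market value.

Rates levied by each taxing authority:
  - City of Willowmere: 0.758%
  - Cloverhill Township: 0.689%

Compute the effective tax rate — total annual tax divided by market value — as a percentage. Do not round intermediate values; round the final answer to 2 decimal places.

0.76%

Assessed value = $2,146,400 × 0.523 = $1,122,567.2
City of Willowmere: $1,122,567.2 × 0.00758 = $8,509.059376
Cloverhill Township: $1,122,567.2 × 0.00689 = $7,734.488008
Total tax = $16,243.547384
Effective rate = $16,243.547384 ÷ $2,146,400 = 0.76% of market value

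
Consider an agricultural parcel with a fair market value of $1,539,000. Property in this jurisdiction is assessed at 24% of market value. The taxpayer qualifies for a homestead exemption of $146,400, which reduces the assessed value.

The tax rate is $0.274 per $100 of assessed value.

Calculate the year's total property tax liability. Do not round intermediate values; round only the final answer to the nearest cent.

$610.91

Assessed value = $1,539,000 × 0.24 = $369,360
Taxable value = $369,360 − $146,400 = $222,960
Tax = $222,960 × 0.00274 = $610.9104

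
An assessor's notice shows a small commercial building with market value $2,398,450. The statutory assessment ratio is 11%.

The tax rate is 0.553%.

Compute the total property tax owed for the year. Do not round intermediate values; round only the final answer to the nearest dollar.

Assessed value = $2,398,450 × 0.11 = $263,829.5
Tax = $263,829.5 × 0.00553 = $1,458.977135

$1,459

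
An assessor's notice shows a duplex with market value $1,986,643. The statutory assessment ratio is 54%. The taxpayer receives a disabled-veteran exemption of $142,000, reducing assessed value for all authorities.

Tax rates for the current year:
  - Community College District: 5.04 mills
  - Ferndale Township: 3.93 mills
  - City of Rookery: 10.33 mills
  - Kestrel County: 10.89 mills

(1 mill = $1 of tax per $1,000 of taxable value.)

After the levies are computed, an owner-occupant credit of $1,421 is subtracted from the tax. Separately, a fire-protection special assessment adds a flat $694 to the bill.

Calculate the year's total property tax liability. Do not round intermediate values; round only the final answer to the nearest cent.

$27,373.47

Assessed value = $1,986,643 × 0.54 = $1,072,787.22
Taxable value = $1,072,787.22 − $142,000 = $930,787.22
Community College District: $930,787.22 × 0.00504 = $4,691.1675888
Ferndale Township: $930,787.22 × 0.00393 = $3,657.9937746
City of Rookery: $930,787.22 × 0.01033 = $9,615.0319826
Kestrel County: $930,787.22 × 0.01089 = $10,136.2728258
Levies subtotal = $28,100.4661718
After credit = $28,100.4661718 − $1,421 = $26,679.4661718
Total = $26,679.4661718 + $694 = $27,373.4661718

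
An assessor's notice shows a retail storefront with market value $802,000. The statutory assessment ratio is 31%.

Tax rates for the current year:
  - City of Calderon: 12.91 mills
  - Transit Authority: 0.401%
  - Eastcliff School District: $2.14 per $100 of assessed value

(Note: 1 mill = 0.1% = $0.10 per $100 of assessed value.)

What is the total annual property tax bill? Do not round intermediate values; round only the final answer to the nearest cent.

$9,527.12

Assessed value = $802,000 × 0.31 = $248,620
City of Calderon: $248,620 × 0.01291 = $3,209.6842
Transit Authority: $248,620 × 0.00401 = $996.9662
Eastcliff School District: $248,620 × 0.0214 = $5,320.468
Total = $9,527.1184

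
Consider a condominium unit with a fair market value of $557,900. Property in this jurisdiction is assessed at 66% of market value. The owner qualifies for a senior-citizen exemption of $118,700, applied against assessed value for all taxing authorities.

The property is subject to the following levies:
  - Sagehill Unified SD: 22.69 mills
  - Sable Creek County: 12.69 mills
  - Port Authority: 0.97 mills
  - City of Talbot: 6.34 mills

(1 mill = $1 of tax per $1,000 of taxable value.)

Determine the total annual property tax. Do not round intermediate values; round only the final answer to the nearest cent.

$10,651.75

Assessed value = $557,900 × 0.66 = $368,214
Taxable value = $368,214 − $118,700 = $249,514
Sagehill Unified SD: $249,514 × 0.02269 = $5,661.47266
Sable Creek County: $249,514 × 0.01269 = $3,166.33266
Port Authority: $249,514 × 0.00097 = $242.02858
City of Talbot: $249,514 × 0.00634 = $1,581.91876
Total = $5,661.47266 + $3,166.33266 + $242.02858 + $1,581.91876 = $10,651.75266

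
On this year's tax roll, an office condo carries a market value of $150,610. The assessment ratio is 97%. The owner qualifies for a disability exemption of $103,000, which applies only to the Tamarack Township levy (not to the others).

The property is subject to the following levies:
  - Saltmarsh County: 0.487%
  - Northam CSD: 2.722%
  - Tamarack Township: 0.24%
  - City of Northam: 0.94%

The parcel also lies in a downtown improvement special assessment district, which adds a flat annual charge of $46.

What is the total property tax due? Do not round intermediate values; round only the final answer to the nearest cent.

Assessed value = $150,610 × 0.97 = $146,091.7
Saltmarsh County: $146,091.7 × 0.00487 = $711.466579
Northam CSD: $146,091.7 × 0.02722 = $3,976.616074
Tamarack Township: ($146,091.7 − $103,000) × 0.0024 = $43,091.7 × 0.0024 = $103.42008
City of Northam: $146,091.7 × 0.0094 = $1,373.26198
Levies subtotal = $6,164.764713
Total = $6,164.764713 + $46 = $6,210.764713

$6,210.76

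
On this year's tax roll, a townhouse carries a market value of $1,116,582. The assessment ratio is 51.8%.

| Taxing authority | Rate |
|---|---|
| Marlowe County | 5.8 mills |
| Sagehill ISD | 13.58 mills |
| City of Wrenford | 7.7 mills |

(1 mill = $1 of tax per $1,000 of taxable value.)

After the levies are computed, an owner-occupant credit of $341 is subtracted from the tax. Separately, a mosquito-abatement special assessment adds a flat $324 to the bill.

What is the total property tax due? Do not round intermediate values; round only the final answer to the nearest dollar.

$15,646

Assessed value = $1,116,582 × 0.518 = $578,389.476
Marlowe County: $578,389.476 × 0.0058 = $3,354.6589608
Sagehill ISD: $578,389.476 × 0.01358 = $7,854.52908408
City of Wrenford: $578,389.476 × 0.0077 = $4,453.5989652
Levies subtotal = $15,662.78701008
After credit = $15,662.78701008 − $341 = $15,321.78701008
Total = $15,321.78701008 + $324 = $15,645.78701008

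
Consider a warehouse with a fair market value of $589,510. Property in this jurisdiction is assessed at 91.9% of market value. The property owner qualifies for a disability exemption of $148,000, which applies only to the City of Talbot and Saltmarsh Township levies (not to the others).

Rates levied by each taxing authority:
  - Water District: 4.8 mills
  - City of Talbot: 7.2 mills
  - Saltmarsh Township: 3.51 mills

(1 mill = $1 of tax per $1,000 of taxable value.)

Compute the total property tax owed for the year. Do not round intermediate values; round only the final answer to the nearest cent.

Assessed value = $589,510 × 0.919 = $541,759.69
Water District: $541,759.69 × 0.0048 = $2,600.446512
City of Talbot: ($541,759.69 − $148,000) × 0.0072 = $393,759.69 × 0.0072 = $2,835.069768
Saltmarsh Township: ($541,759.69 − $148,000) × 0.00351 = $393,759.69 × 0.00351 = $1,382.0965119
Total = $6,817.6127919

$6,817.61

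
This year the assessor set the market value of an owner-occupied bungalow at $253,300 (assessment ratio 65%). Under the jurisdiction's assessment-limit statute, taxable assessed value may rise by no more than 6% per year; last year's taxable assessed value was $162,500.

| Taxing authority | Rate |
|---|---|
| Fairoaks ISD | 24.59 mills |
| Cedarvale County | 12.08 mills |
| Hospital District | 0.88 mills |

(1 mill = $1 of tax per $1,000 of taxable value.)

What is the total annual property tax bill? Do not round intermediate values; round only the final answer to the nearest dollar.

$6,182

Uncapped assessed value = $253,300 × 0.65 = $164,645
Cap limit = $162,500 × 1.06 = $172,250
Taxable assessed value = min($164,645, $172,250) = $164,645 (cap does not bind)
Fairoaks ISD: $164,645 × 0.02459 = $4,048.62055
Cedarvale County: $164,645 × 0.01208 = $1,988.9116
Hospital District: $164,645 × 0.00088 = $144.8876
Total = $6,182.41975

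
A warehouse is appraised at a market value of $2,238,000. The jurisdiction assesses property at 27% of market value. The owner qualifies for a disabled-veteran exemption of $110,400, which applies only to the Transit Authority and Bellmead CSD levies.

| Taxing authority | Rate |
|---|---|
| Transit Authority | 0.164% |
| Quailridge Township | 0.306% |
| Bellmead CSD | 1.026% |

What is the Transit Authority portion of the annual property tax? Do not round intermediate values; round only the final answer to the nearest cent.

Assessed value = $2,238,000 × 0.27 = $604,260
Transit Authority taxable value = $604,260 − $110,400 = $493,860
Transit Authority levy = $493,860 × 0.00164 = $809.9304

$809.93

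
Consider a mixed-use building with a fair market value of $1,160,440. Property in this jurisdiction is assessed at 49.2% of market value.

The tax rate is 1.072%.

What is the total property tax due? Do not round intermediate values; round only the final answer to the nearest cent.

Assessed value = $1,160,440 × 0.492 = $570,936.48
Tax = $570,936.48 × 0.01072 = $6,120.4390656

$6,120.44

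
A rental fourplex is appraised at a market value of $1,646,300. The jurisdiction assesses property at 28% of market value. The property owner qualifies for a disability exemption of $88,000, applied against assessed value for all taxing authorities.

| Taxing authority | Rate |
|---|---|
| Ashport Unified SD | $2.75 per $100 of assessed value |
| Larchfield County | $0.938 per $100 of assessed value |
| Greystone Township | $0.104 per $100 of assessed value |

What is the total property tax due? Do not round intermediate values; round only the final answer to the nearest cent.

Assessed value = $1,646,300 × 0.28 = $460,964
Taxable value = $460,964 − $88,000 = $372,964
Ashport Unified SD: $372,964 × 0.0275 = $10,256.51
Larchfield County: $372,964 × 0.00938 = $3,498.40232
Greystone Township: $372,964 × 0.00104 = $387.88256
Total = $10,256.51 + $3,498.40232 + $387.88256 = $14,142.79488

$14,142.79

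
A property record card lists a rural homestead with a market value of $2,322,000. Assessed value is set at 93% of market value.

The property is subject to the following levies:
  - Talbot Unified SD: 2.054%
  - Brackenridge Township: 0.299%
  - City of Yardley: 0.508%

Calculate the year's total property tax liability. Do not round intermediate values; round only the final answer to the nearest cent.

$61,782.15

Assessed value = $2,322,000 × 0.93 = $2,159,460
Talbot Unified SD: $2,159,460 × 0.02054 = $44,355.3084
Brackenridge Township: $2,159,460 × 0.00299 = $6,456.7854
City of Yardley: $2,159,460 × 0.00508 = $10,970.0568
Total = $44,355.3084 + $6,456.7854 + $10,970.0568 = $61,782.1506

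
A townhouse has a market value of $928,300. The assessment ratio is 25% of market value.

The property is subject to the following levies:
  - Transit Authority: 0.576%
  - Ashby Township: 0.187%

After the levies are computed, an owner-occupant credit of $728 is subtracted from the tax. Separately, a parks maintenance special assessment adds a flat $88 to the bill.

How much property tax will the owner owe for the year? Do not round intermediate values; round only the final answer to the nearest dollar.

Assessed value = $928,300 × 0.25 = $232,075
Transit Authority: $232,075 × 0.00576 = $1,336.752
Ashby Township: $232,075 × 0.00187 = $433.98025
Levies subtotal = $1,770.73225
After credit = $1,770.73225 − $728 = $1,042.73225
Total = $1,042.73225 + $88 = $1,130.73225

$1,131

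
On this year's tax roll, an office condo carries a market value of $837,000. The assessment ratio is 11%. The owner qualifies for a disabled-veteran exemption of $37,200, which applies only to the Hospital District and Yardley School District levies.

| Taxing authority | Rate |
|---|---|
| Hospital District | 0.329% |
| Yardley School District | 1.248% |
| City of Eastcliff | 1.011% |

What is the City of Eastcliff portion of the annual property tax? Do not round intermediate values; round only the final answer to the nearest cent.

$930.83

Assessed value = $837,000 × 0.11 = $92,070
City of Eastcliff taxable value = $92,070 (exemption does not apply)
City of Eastcliff levy = $92,070 × 0.01011 = $930.8277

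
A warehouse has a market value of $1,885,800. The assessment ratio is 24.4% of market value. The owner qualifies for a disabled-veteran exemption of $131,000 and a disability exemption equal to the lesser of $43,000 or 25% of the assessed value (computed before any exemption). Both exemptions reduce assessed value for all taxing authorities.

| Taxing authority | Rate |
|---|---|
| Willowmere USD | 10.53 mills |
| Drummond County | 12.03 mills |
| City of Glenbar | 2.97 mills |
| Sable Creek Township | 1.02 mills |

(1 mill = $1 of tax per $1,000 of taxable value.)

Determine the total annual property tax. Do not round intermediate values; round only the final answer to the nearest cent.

$7,596.89

Assessed value = $1,885,800 × 0.244 = $460,135.2
Disability exemption = min($43,000, 25% × $460,135.2) = min($43,000, $115,033.8) = $43,000 (dollar cap binds)
Taxable value = $460,135.2 − $131,000 − $43,000 = $286,135.2
Willowmere USD: $286,135.2 × 0.01053 = $3,013.003656
Drummond County: $286,135.2 × 0.01203 = $3,442.206456
City of Glenbar: $286,135.2 × 0.00297 = $849.821544
Sable Creek Township: $286,135.2 × 0.00102 = $291.857904
Total = $7,596.88956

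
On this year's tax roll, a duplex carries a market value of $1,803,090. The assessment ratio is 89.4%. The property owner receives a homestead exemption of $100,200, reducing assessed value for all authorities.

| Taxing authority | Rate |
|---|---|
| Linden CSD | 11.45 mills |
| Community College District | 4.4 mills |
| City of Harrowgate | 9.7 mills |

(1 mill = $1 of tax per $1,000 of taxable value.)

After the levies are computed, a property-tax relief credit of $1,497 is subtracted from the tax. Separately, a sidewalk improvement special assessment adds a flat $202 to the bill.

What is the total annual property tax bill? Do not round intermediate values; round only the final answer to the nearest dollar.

$37,331

Assessed value = $1,803,090 × 0.894 = $1,611,962.46
Taxable value = $1,611,962.46 − $100,200 = $1,511,762.46
Linden CSD: $1,511,762.46 × 0.01145 = $17,309.680167
Community College District: $1,511,762.46 × 0.0044 = $6,651.754824
City of Harrowgate: $1,511,762.46 × 0.0097 = $14,664.095862
Levies subtotal = $38,625.530853
After credit = $38,625.530853 − $1,497 = $37,128.530853
Total = $37,128.530853 + $202 = $37,330.530853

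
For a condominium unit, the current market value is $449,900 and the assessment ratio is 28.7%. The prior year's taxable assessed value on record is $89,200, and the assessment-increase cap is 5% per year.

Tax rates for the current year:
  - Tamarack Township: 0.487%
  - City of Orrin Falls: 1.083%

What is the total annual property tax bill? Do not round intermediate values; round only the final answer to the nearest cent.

$1,470.46

Uncapped assessed value = $449,900 × 0.287 = $129,121.3
Cap limit = $89,200 × 1.05 = $93,660
Taxable assessed value = min($129,121.3, $93,660) = $93,660 (cap binds)
Tamarack Township: $93,660 × 0.00487 = $456.1242
City of Orrin Falls: $93,660 × 0.01083 = $1,014.3378
Total = $1,470.462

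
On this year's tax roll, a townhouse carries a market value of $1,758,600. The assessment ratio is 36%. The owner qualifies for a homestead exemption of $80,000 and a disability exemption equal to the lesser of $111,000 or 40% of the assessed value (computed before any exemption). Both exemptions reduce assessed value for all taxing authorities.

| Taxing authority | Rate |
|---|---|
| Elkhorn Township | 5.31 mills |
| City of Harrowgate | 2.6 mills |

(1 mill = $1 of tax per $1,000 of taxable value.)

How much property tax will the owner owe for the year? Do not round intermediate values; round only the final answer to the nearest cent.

$3,496.98

Assessed value = $1,758,600 × 0.36 = $633,096
Disability exemption = min($111,000, 40% × $633,096) = min($111,000, $253,238.4) = $111,000 (dollar cap binds)
Taxable value = $633,096 − $80,000 − $111,000 = $442,096
Elkhorn Township: $442,096 × 0.00531 = $2,347.52976
City of Harrowgate: $442,096 × 0.0026 = $1,149.4496
Total = $3,496.97936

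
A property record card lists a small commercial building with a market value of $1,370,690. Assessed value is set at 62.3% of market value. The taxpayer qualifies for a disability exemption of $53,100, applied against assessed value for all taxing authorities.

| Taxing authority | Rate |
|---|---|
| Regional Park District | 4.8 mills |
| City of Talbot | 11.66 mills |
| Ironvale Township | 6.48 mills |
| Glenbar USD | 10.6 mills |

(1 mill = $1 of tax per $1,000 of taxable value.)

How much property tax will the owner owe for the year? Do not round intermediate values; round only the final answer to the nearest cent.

$26,860.17

Assessed value = $1,370,690 × 0.623 = $853,939.87
Taxable value = $853,939.87 − $53,100 = $800,839.87
Regional Park District: $800,839.87 × 0.0048 = $3,844.031376
City of Talbot: $800,839.87 × 0.01166 = $9,337.7928842
Ironvale Township: $800,839.87 × 0.00648 = $5,189.4423576
Glenbar USD: $800,839.87 × 0.0106 = $8,488.902622
Total = $3,844.031376 + $9,337.7928842 + $5,189.4423576 + $8,488.902622 = $26,860.1692398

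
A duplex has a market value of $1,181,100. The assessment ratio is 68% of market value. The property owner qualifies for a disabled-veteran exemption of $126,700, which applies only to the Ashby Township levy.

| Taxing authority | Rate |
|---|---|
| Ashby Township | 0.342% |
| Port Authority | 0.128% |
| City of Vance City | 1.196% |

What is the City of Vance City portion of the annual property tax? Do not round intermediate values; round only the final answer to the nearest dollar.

Assessed value = $1,181,100 × 0.68 = $803,148
City of Vance City taxable value = $803,148 (exemption does not apply)
City of Vance City levy = $803,148 × 0.01196 = $9,605.65008

$9,606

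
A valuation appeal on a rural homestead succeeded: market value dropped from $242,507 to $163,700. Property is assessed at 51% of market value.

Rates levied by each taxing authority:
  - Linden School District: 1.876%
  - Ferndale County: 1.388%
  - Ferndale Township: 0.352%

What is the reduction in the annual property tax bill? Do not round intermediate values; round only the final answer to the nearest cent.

$1,453.33

Old assessed value = $242,507 × 0.51 = $123,678.57
New assessed value = $163,700 × 0.51 = $83,487
Combined rate = 0.01876 + 0.01388 + 0.00352 = 0.03616
Old tax = $123,678.57 × 0.03616 = $4,472.2170912
New tax = $83,487 × 0.03616 = $3,018.88992
Reduction = $4,472.2170912 − $3,018.88992 = $1,453.3271712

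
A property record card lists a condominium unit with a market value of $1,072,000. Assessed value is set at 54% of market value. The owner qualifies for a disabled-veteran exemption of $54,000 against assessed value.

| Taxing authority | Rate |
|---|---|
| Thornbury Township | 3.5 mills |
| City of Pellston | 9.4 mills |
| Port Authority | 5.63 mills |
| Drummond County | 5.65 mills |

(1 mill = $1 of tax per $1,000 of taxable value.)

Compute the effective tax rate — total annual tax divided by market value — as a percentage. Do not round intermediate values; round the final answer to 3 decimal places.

1.184%

Assessed value = $1,072,000 × 0.54 = $578,880
Taxable value = $578,880 − $54,000 = $524,880
Thornbury Township: $524,880 × 0.0035 = $1,837.08
City of Pellston: $524,880 × 0.0094 = $4,933.872
Port Authority: $524,880 × 0.00563 = $2,955.0744
Drummond County: $524,880 × 0.00565 = $2,965.572
Total tax = $12,691.5984
Effective rate = $12,691.5984 ÷ $1,072,000 = 1.184% of market value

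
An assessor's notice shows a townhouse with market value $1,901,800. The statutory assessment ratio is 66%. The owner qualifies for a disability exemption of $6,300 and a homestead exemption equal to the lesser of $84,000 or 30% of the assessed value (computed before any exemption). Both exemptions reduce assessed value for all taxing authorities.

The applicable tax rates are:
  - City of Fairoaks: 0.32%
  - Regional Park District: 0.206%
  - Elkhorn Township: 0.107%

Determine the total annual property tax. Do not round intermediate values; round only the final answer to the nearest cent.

$7,373.74

Assessed value = $1,901,800 × 0.66 = $1,255,188
Homestead exemption = min($84,000, 30% × $1,255,188) = min($84,000, $376,556.4) = $84,000 (dollar cap binds)
Taxable value = $1,255,188 − $6,300 − $84,000 = $1,164,888
City of Fairoaks: $1,164,888 × 0.0032 = $3,727.6416
Regional Park District: $1,164,888 × 0.00206 = $2,399.66928
Elkhorn Township: $1,164,888 × 0.00107 = $1,246.43016
Total = $7,373.74104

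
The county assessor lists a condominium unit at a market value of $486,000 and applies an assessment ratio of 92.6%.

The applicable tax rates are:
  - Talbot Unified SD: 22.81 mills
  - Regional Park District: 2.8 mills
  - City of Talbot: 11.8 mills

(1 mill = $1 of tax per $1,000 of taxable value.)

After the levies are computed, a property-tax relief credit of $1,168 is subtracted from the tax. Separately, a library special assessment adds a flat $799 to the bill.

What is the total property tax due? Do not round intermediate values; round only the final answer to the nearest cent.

$16,466.85

Assessed value = $486,000 × 0.926 = $450,036
Talbot Unified SD: $450,036 × 0.02281 = $10,265.32116
Regional Park District: $450,036 × 0.0028 = $1,260.1008
City of Talbot: $450,036 × 0.0118 = $5,310.4248
Levies subtotal = $16,835.84676
After credit = $16,835.84676 − $1,168 = $15,667.84676
Total = $15,667.84676 + $799 = $16,466.84676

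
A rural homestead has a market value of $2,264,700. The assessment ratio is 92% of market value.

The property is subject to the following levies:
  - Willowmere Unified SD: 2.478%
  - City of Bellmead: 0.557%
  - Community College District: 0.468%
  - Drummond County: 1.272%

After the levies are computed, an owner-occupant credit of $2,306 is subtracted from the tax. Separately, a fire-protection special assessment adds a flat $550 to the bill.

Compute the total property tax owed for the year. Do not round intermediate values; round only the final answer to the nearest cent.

Assessed value = $2,264,700 × 0.92 = $2,083,524
Willowmere Unified SD: $2,083,524 × 0.02478 = $51,629.72472
City of Bellmead: $2,083,524 × 0.00557 = $11,605.22868
Community College District: $2,083,524 × 0.00468 = $9,750.89232
Drummond County: $2,083,524 × 0.01272 = $26,502.42528
Levies subtotal = $99,488.271
After credit = $99,488.271 − $2,306 = $97,182.271
Total = $97,182.271 + $550 = $97,732.271

$97,732.27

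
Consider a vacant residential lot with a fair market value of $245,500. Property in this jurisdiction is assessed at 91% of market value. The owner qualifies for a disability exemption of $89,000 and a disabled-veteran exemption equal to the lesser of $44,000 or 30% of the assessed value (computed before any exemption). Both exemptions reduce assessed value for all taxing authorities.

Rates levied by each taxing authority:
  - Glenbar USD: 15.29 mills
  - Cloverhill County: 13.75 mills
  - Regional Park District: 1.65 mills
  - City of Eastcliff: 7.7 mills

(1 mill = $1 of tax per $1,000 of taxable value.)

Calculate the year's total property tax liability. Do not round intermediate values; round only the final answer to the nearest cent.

Assessed value = $245,500 × 0.91 = $223,405
Disabled-veteran exemption = min($44,000, 30% × $223,405) = min($44,000, $67,021.5) = $44,000 (dollar cap binds)
Taxable value = $223,405 − $89,000 − $44,000 = $90,405
Glenbar USD: $90,405 × 0.01529 = $1,382.29245
Cloverhill County: $90,405 × 0.01375 = $1,243.06875
Regional Park District: $90,405 × 0.00165 = $149.16825
City of Eastcliff: $90,405 × 0.0077 = $696.1185
Total = $3,470.64795

$3,470.65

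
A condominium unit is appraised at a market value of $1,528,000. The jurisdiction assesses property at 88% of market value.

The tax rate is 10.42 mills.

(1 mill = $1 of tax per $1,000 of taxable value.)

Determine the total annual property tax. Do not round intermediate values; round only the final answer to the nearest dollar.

Assessed value = $1,528,000 × 0.88 = $1,344,640
Tax = $1,344,640 × 0.01042 = $14,011.1488

$14,011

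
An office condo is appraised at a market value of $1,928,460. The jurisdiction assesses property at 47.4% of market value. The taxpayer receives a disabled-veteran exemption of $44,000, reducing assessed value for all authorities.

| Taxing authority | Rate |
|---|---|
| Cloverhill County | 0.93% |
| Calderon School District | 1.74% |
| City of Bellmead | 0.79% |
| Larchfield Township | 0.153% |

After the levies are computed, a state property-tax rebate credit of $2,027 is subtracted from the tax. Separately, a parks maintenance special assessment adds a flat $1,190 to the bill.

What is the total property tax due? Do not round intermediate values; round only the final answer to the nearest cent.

$30,599.35

Assessed value = $1,928,460 × 0.474 = $914,090.04
Taxable value = $914,090.04 − $44,000 = $870,090.04
Cloverhill County: $870,090.04 × 0.0093 = $8,091.837372
Calderon School District: $870,090.04 × 0.0174 = $15,139.566696
City of Bellmead: $870,090.04 × 0.0079 = $6,873.711316
Larchfield Township: $870,090.04 × 0.00153 = $1,331.2377612
Levies subtotal = $31,436.3531452
After credit = $31,436.3531452 − $2,027 = $29,409.3531452
Total = $29,409.3531452 + $1,190 = $30,599.3531452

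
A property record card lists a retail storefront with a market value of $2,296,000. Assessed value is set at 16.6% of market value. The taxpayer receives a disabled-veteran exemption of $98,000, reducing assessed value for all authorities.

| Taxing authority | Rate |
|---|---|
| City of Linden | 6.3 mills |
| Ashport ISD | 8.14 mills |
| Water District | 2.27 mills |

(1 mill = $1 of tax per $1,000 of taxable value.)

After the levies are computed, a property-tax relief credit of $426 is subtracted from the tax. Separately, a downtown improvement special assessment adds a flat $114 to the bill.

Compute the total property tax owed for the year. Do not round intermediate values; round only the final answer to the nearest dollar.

Assessed value = $2,296,000 × 0.166 = $381,136
Taxable value = $381,136 − $98,000 = $283,136
City of Linden: $283,136 × 0.0063 = $1,783.7568
Ashport ISD: $283,136 × 0.00814 = $2,304.72704
Water District: $283,136 × 0.00227 = $642.71872
Levies subtotal = $4,731.20256
After credit = $4,731.20256 − $426 = $4,305.20256
Total = $4,305.20256 + $114 = $4,419.20256

$4,419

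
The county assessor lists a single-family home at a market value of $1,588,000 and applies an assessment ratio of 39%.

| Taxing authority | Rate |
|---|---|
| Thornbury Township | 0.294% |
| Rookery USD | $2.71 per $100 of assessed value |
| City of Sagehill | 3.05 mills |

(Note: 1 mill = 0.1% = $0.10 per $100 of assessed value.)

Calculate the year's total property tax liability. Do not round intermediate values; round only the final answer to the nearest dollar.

$20,493

Assessed value = $1,588,000 × 0.39 = $619,320
Thornbury Township: $619,320 × 0.00294 = $1,820.8008
Rookery USD: $619,320 × 0.0271 = $16,783.572
City of Sagehill: $619,320 × 0.00305 = $1,888.926
Total = $20,493.2988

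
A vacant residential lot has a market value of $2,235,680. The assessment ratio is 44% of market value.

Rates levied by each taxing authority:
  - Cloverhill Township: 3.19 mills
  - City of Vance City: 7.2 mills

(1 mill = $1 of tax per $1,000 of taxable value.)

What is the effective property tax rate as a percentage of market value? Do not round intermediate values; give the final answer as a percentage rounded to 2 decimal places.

0.46%

Assessed value = $2,235,680 × 0.44 = $983,699.2
Cloverhill Township: $983,699.2 × 0.00319 = $3,138.000448
City of Vance City: $983,699.2 × 0.0072 = $7,082.63424
Total tax = $10,220.634688
Effective rate = $10,220.634688 ÷ $2,235,680 = 0.46% of market value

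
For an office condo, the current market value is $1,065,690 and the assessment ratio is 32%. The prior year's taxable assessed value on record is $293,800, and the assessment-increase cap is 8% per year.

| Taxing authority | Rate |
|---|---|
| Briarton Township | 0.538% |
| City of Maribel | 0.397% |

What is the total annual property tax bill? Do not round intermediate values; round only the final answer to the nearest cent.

Uncapped assessed value = $1,065,690 × 0.32 = $341,020.8
Cap limit = $293,800 × 1.08 = $317,304
Taxable assessed value = min($341,020.8, $317,304) = $317,304 (cap binds)
Briarton Township: $317,304 × 0.00538 = $1,707.09552
City of Maribel: $317,304 × 0.00397 = $1,259.69688
Total = $2,966.7924

$2,966.79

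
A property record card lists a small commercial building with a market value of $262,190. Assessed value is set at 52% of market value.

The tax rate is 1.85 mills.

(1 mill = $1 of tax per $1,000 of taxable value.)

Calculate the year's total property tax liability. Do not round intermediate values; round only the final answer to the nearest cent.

Assessed value = $262,190 × 0.52 = $136,338.8
Tax = $136,338.8 × 0.00185 = $252.22678

$252.23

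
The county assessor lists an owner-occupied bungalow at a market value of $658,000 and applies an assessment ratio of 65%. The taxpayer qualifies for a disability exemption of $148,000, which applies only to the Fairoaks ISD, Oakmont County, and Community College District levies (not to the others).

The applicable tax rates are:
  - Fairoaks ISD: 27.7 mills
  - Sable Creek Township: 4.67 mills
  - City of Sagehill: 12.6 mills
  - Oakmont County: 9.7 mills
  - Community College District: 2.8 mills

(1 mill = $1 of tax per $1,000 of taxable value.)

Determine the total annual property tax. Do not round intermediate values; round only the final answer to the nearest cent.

$18,630.32

Assessed value = $658,000 × 0.65 = $427,700
Fairoaks ISD: ($427,700 − $148,000) × 0.0277 = $279,700 × 0.0277 = $7,747.69
Sable Creek Township: $427,700 × 0.00467 = $1,997.359
City of Sagehill: $427,700 × 0.0126 = $5,389.02
Oakmont County: ($427,700 − $148,000) × 0.0097 = $279,700 × 0.0097 = $2,713.09
Community College District: ($427,700 − $148,000) × 0.0028 = $279,700 × 0.0028 = $783.16
Total = $18,630.319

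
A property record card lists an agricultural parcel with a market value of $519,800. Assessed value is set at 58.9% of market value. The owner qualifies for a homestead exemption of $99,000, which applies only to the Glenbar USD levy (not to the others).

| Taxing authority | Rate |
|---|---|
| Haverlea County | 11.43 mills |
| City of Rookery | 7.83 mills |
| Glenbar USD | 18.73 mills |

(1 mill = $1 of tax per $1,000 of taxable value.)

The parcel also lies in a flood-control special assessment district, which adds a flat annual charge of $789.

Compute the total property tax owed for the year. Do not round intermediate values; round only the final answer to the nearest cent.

$10,565.83

Assessed value = $519,800 × 0.589 = $306,162.2
Haverlea County: $306,162.2 × 0.01143 = $3,499.433946
City of Rookery: $306,162.2 × 0.00783 = $2,397.250026
Glenbar USD: ($306,162.2 − $99,000) × 0.01873 = $207,162.2 × 0.01873 = $3,880.148006
Levies subtotal = $9,776.831978
Total = $9,776.831978 + $789 = $10,565.831978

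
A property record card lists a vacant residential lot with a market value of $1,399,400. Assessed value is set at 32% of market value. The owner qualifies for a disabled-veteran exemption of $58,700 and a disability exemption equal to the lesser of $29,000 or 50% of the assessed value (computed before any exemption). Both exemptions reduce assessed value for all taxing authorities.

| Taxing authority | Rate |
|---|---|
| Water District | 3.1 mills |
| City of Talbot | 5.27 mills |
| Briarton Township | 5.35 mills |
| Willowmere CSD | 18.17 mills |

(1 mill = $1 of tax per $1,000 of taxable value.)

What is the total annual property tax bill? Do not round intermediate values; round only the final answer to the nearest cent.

$11,483.84

Assessed value = $1,399,400 × 0.32 = $447,808
Disability exemption = min($29,000, 50% × $447,808) = min($29,000, $223,904) = $29,000 (dollar cap binds)
Taxable value = $447,808 − $58,700 − $29,000 = $360,108
Water District: $360,108 × 0.0031 = $1,116.3348
City of Talbot: $360,108 × 0.00527 = $1,897.76916
Briarton Township: $360,108 × 0.00535 = $1,926.5778
Willowmere CSD: $360,108 × 0.01817 = $6,543.16236
Total = $11,483.84412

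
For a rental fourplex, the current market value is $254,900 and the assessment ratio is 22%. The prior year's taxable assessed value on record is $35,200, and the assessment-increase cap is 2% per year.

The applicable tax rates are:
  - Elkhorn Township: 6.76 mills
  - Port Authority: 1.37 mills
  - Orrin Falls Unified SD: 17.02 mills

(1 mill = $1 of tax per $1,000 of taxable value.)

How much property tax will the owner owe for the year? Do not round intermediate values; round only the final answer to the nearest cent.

$902.99

Uncapped assessed value = $254,900 × 0.22 = $56,078
Cap limit = $35,200 × 1.02 = $35,904
Taxable assessed value = min($56,078, $35,904) = $35,904 (cap binds)
Elkhorn Township: $35,904 × 0.00676 = $242.71104
Port Authority: $35,904 × 0.00137 = $49.18848
Orrin Falls Unified SD: $35,904 × 0.01702 = $611.08608
Total = $902.9856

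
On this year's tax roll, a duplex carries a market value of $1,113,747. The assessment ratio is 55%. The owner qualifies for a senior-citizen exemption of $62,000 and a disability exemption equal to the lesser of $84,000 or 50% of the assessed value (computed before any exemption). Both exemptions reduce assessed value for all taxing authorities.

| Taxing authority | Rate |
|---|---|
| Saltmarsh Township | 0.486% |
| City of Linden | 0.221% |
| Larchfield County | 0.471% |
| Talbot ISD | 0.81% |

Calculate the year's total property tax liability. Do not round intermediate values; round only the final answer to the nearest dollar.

Assessed value = $1,113,747 × 0.55 = $612,560.85
Disability exemption = min($84,000, 50% × $612,560.85) = min($84,000, $306,280.425) = $84,000 (dollar cap binds)
Taxable value = $612,560.85 − $62,000 − $84,000 = $466,560.85
Saltmarsh Township: $466,560.85 × 0.00486 = $2,267.485731
City of Linden: $466,560.85 × 0.00221 = $1,031.0994785
Larchfield County: $466,560.85 × 0.00471 = $2,197.5016035
Talbot ISD: $466,560.85 × 0.0081 = $3,779.142885
Total = $9,275.229698

$9,275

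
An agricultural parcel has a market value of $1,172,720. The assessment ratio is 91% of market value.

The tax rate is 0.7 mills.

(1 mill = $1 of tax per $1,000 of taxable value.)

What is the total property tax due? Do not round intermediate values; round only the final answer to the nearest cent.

$747.02

Assessed value = $1,172,720 × 0.91 = $1,067,175.2
Tax = $1,067,175.2 × 0.0007 = $747.02264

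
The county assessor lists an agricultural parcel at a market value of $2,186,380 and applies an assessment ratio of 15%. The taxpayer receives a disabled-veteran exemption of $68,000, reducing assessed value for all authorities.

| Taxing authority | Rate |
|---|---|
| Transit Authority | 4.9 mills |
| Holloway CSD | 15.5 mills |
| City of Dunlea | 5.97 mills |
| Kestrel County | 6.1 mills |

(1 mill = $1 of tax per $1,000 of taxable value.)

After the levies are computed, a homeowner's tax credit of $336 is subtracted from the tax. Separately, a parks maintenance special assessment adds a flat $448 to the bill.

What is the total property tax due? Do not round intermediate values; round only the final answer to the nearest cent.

$8,552.80

Assessed value = $2,186,380 × 0.15 = $327,957
Taxable value = $327,957 − $68,000 = $259,957
Transit Authority: $259,957 × 0.0049 = $1,273.7893
Holloway CSD: $259,957 × 0.0155 = $4,029.3335
City of Dunlea: $259,957 × 0.00597 = $1,551.94329
Kestrel County: $259,957 × 0.0061 = $1,585.7377
Levies subtotal = $8,440.80379
After credit = $8,440.80379 − $336 = $8,104.80379
Total = $8,104.80379 + $448 = $8,552.80379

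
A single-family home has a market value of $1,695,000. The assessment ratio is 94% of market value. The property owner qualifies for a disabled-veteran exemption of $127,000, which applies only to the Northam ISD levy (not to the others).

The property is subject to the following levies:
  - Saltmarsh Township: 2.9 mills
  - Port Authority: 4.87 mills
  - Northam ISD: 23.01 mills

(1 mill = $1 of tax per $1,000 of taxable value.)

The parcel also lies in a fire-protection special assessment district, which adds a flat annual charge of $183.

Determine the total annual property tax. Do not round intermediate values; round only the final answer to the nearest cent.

$46,302.50

Assessed value = $1,695,000 × 0.94 = $1,593,300
Saltmarsh Township: $1,593,300 × 0.0029 = $4,620.57
Port Authority: $1,593,300 × 0.00487 = $7,759.371
Northam ISD: ($1,593,300 − $127,000) × 0.02301 = $1,466,300 × 0.02301 = $33,739.563
Levies subtotal = $46,119.504
Total = $46,119.504 + $183 = $46,302.504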